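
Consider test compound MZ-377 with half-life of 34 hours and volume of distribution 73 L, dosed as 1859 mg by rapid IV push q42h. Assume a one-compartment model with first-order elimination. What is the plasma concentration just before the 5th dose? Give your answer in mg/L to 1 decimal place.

f = (1/2)^(τ/t½) = (1/2)^(42/34) ≈ 0.4248.
C₀ = D/Vd = 1859/73 ≈ 25.466 mg/L.
Before the 5th dose, 4 doses have been given. Superposition: Cmin = C₀·(f + f² + … + f^4).
≈ 25.466 × (0.4248 + 0.1805 + 0.0767 + 0.0326) ≈ 25.466 × 0.7146 ≈ 18.198 mg/L.

18.2 mg/L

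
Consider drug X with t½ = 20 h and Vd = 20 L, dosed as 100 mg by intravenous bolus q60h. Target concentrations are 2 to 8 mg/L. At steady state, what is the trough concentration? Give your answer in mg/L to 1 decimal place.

0.7 mg/L

τ = 60 h = 3 half-lives, so f = (1/2)^3 = 0.125.
Accumulation ratio R = 1/(1 − f) = 1/0.875 = 8/7.
Single-dose peak C₀ = D/Vd = 100/20 = 5 mg/L.
Steady-state peak Cmax,ss = C₀·R = 5 × 8/7 ≈ 5.714 mg/L.
Steady-state trough Cmin,ss = Cmax,ss·f ≈ 5.714 × 0.125 ≈ 0.714 mg/L.
Trough 0.7 mg/L vs MEC 2 mg/L: subtherapeutic.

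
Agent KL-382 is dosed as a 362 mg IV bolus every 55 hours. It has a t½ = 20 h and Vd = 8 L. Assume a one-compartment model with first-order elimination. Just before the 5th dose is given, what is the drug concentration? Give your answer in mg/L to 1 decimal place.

7.9 mg/L

f = (1/2)^(τ/t½) = (1/2)^(55/20) ≈ 0.1487.
C₀ = D/Vd = 362/8 ≈ 45.250 mg/L.
Before the 5th dose, 4 doses have been given. Superposition: Cmin = C₀·(f + f² + … + f^4).
≈ 45.250 × (0.1487 + 0.0221 + 0.0033 + 0.0005) ≈ 45.250 × 0.1746 ≈ 7.901 mg/L.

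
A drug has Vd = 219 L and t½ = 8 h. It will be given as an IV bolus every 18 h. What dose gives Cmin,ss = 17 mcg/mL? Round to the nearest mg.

13987 mg

τ/t½ = 18/8 ≈ 2.25, so f = (1/2)^(18/8) ≈ 0.210224.
Cmin,ss = (D/Vd)·f/(1−f), so D = Cmin,ss·Vd·(1−f)/f.
D = 17 × 219 × (1−f)/f ≈ 17 × 219 × 3.75683 ≈ 13986.68 mg.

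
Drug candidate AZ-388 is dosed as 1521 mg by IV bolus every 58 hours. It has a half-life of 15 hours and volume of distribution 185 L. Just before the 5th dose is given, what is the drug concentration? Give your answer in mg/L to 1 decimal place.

f = (1/2)^(τ/t½) = (1/2)^(58/15) ≈ 0.0686.
C₀ = D/Vd = 1521/185 ≈ 8.222 mg/L.
Before the 5th dose, 4 doses have been given. Superposition: Cmin = C₀·(f + f² + … + f^4).
≈ 8.222 × (0.0686 + 0.0047 + 0.0003 + 0.0000) ≈ 8.222 × 0.0736 ≈ 0.605 mg/L.

0.6 mg/L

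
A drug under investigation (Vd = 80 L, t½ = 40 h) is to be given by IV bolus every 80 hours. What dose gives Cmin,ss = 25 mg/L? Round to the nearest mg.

τ/t½ = 80/40 ≈ 2, so f = (1/2)^(80/40) ≈ 0.250000.
Cmin,ss = (D/Vd)·f/(1−f), so D = Cmin,ss·Vd·(1−f)/f.
D = 25 × 80 × (1−f)/f ≈ 25 × 80 × 3.00000 ≈ 6000.00 mg.

6000 mg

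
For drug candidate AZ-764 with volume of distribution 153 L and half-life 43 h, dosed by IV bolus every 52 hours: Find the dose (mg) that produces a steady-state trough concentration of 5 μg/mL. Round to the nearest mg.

τ/t½ = 52/43 ≈ 1.2093, so f = (1/2)^(52/43) ≈ 0.432478.
Cmin,ss = (D/Vd)·f/(1−f), so D = Cmin,ss·Vd·(1−f)/f.
D = 5 × 153 × (1−f)/f ≈ 5 × 153 × 1.31226 ≈ 1003.88 mg.

1004 mg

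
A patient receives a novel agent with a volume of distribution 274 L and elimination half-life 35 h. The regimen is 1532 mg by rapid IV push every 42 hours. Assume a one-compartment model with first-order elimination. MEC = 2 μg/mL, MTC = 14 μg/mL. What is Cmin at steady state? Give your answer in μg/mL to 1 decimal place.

4.3 μg/mL

τ/t½ = 42/35 ≈ 1.2, so fraction remaining f = (1/2)^(42/35) ≈ 0.4353.
Each bolus raises the concentration by D/Vd = 1532/274 ≈ 5.591 μg/mL.
Steady-state trough Cmin,ss = C₀·f/(1−f) ≈ 5.591 × 0.4353/0.5647 ≈ 4.310 μg/mL.
Trough 4.3 μg/mL vs MEC 2 μg/mL: adequate.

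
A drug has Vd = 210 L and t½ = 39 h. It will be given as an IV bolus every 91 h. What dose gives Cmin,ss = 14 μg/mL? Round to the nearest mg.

11877 mg

τ/t½ = 91/39 ≈ 2.3333, so f = (1/2)^(91/39) ≈ 0.198425.
Cmin,ss = (D/Vd)·f/(1−f), so D = Cmin,ss·Vd·(1−f)/f.
D = 14 × 210 × (1−f)/f ≈ 14 × 210 × 4.03969 ≈ 11876.69 mg.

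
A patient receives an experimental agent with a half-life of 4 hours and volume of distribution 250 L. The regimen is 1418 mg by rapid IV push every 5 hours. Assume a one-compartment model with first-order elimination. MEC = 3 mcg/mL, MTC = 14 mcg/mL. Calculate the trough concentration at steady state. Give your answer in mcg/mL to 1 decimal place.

Over one 5-h interval, 5/4 ≈ 1.25 half-lives elapse, leaving f ≈ 0.4204 of each dose.
At steady state, accumulation factor R = 1/(1 − e^(−kτ)) ≈ 1.7253.
Single-dose peak C₀ = D/Vd = 1418/250 ≈ 5.672 mcg/mL.
Cmax,ss = C₀/(1 − f) ≈ 5.672/0.5796 ≈ 9.786 mcg/mL.
One interval later, Cmin,ss = Cmax,ss·e^(−kτ) ≈ 9.786 × 0.4204 ≈ 4.114 mcg/mL.
Trough 4.1 mcg/mL vs MEC 3 mcg/mL: adequate.

4.1 mcg/mL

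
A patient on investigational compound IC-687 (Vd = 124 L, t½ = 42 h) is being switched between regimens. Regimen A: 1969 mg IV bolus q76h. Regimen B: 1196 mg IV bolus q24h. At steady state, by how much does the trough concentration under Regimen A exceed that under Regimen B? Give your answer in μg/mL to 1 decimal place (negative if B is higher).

-13.5 μg/mL

Regimen A: f = (1/2)^(76/42) ≈ 0.2853; Cmin,ss = (1969/124)·f/(1−f) ≈ 6.339 μg/mL.
Regimen B: f = (1/2)^(24/42) ≈ 0.6730; Cmin,ss = (1196/124)·f/(1−f) ≈ 19.851 μg/mL.
Difference ≈ 6.339 − 19.851 ≈ -13.512 μg/mL.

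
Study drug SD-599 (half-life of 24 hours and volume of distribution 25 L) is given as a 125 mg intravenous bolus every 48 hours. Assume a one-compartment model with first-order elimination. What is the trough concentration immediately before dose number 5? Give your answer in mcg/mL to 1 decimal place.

1.7 mcg/mL

f = (1/2)^(τ/t½) = (1/2)^(48/24) ≈ 0.2500.
C₀ = D/Vd = 125/25 ≈ 5.000 mcg/mL.
Before the 5th dose, 4 doses have been given. Superposition: Cmin = C₀·(f + f² + … + f^4).
≈ 5.000 × (0.2500 + 0.0625 + 0.0156 + 0.0039) ≈ 5.000 × 0.3320 ≈ 1.660 mcg/mL.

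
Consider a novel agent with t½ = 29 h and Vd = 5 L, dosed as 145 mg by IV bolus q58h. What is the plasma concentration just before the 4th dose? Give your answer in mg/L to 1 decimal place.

f = (1/2)^(τ/t½) = (1/2)^(58/29) ≈ 0.2500.
C₀ = D/Vd = 145/5 ≈ 29.000 mg/L.
Before the 4th dose, 3 doses have been given. Superposition: Cmin = C₀·(f + f² + … + f^3).
≈ 29.000 × (0.2500 + 0.0625 + 0.0156) ≈ 29.000 × 0.3281 ≈ 9.515 mg/L.

9.5 mg/L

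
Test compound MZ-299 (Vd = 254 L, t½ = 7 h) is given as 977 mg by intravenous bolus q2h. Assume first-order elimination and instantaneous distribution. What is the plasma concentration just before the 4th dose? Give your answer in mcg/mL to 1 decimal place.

7.9 mcg/mL

f = (1/2)^(τ/t½) = (1/2)^(2/7) ≈ 0.8203.
C₀ = D/Vd = 977/254 ≈ 3.846 mcg/mL.
Before the 4th dose, 3 doses have been given. Superposition: Cmin = C₀·(f + f² + … + f^3).
≈ 3.846 × (0.8203 + 0.6729 + 0.5520) ≈ 3.846 × 2.0452 ≈ 7.866 mcg/mL.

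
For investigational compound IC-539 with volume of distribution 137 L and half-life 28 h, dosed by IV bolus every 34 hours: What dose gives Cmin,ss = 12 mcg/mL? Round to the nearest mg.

τ/t½ = 34/28 ≈ 1.2143, so f = (1/2)^(34/28) ≈ 0.430986.
Cmin,ss = (D/Vd)·f/(1−f), so D = Cmin,ss·Vd·(1−f)/f.
D = 12 × 137 × (1−f)/f ≈ 12 × 137 × 1.32026 ≈ 2170.51 mg.

2171 mg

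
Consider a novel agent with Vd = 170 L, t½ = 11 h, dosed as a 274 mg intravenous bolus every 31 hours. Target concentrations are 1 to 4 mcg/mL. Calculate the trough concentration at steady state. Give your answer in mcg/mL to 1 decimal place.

0.3 mcg/mL

Over one 31-h interval, 31/11 ≈ 2.8182 half-lives elapse, leaving f ≈ 0.1418 of each dose.
Each bolus raises the concentration by D/Vd = 274/170 ≈ 1.612 mcg/mL.
Steady-state trough Cmin,ss = C₀·f/(1−f) ≈ 1.612 × 0.1418/0.8582 ≈ 0.266 mcg/mL.
Trough 0.3 mcg/mL vs MEC 1 mcg/mL: subtherapeutic.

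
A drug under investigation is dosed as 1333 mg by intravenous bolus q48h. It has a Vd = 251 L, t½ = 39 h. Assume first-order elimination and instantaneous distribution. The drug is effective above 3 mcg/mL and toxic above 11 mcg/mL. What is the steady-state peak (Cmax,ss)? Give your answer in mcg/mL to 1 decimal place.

τ/t½ = 48/39 ≈ 1.2308, so fraction remaining f = (1/2)^(48/39) ≈ 0.4261.
At steady state, accumulation factor R = 1/(1 − e^(−kτ)) ≈ 1.7425.
Each bolus raises the concentration by D/Vd = 1333/251 ≈ 5.311 mcg/mL.
Steady-state peak Cmax,ss = C₀·R ≈ 5.311 × 1.7425 ≈ 9.254 mcg/mL.
Peak 9.3 mcg/mL vs MTC 11 mcg/mL: below toxic threshold.

9.3 mcg/mL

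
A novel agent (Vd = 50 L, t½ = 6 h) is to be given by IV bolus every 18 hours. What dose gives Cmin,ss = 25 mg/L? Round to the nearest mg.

8750 mg

τ/t½ = 18/6 ≈ 3, so f = (1/2)^(18/6) ≈ 0.125000.
Cmin,ss = (D/Vd)·f/(1−f), so D = Cmin,ss·Vd·(1−f)/f.
D = 25 × 50 × (1−f)/f ≈ 25 × 50 × 7.00000 ≈ 8750.00 mg.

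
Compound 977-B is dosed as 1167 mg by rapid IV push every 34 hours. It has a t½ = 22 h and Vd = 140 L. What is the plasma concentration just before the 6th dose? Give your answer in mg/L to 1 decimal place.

f = (1/2)^(τ/t½) = (1/2)^(34/22) ≈ 0.3426.
C₀ = D/Vd = 1167/140 ≈ 8.336 mg/L.
Before the 6th dose, 5 doses have been given. Superposition: Cmin = C₀·(f + f² + … + f^5).
≈ 8.336 × (0.3426 + 0.1174 + 0.0402 + 0.0138 + 0.0047) ≈ 8.336 × 0.5187 ≈ 4.324 mg/L.

4.3 mg/L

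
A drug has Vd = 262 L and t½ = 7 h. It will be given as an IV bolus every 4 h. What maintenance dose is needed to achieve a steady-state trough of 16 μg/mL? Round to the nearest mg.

2037 mg

τ/t½ = 4/7 ≈ 0.57143, so f = (1/2)^(4/7) ≈ 0.672950.
Cmin,ss = (D/Vd)·f/(1−f), so D = Cmin,ss·Vd·(1−f)/f.
D = 16 × 262 × (1−f)/f ≈ 16 × 262 × 0.48599 ≈ 2037.27 mg.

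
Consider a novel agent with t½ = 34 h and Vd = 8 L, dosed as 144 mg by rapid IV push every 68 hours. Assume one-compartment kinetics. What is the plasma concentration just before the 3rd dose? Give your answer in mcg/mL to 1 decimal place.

f = (1/2)^(τ/t½) = (1/2)^(68/34) ≈ 0.2500.
C₀ = D/Vd = 144/8 ≈ 18.000 mcg/mL.
Before the 3rd dose, 2 doses have been given. Superposition: Cmin = C₀·(f + f²).
≈ 18.000 × (0.2500 + 0.0625) ≈ 18.000 × 0.3125 ≈ 5.625 mcg/mL.

5.6 mcg/mL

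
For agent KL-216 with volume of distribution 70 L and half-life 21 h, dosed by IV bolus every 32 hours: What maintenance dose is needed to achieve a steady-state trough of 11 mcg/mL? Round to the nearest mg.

τ/t½ = 32/21 ≈ 1.5238, so f = (1/2)^(32/21) ≈ 0.347766.
Cmin,ss = (D/Vd)·f/(1−f), so D = Cmin,ss·Vd·(1−f)/f.
D = 11 × 70 × (1−f)/f ≈ 11 × 70 × 1.87550 ≈ 1444.13 mg.

1444 mg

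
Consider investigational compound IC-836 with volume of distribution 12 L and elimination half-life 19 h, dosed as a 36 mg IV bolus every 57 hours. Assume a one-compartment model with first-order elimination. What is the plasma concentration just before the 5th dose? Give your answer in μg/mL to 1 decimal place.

f = (1/2)^(τ/t½) = (1/2)^(57/19) ≈ 0.1250.
C₀ = D/Vd = 36/12 ≈ 3.000 μg/mL.
Before the 5th dose, 4 doses have been given. Superposition: Cmin = C₀·(f + f² + … + f^4).
≈ 3.000 × (0.1250 + 0.0156 + 0.0020 + 0.0002) ≈ 3.000 × 0.1428 ≈ 0.428 μg/mL.

0.4 μg/mL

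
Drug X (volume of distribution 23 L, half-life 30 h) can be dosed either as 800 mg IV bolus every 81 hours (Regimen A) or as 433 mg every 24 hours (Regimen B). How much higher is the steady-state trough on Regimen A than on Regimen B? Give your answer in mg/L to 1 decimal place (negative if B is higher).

Regimen A: f = (1/2)^(81/30) ≈ 0.1539; Cmin,ss = (800/23)·f/(1−f) ≈ 6.327 mg/L.
Regimen B: f = (1/2)^(24/30) ≈ 0.5743; Cmin,ss = (433/23)·f/(1−f) ≈ 25.398 mg/L.
Difference ≈ 6.327 − 25.398 ≈ -19.071 mg/L.

-19.1 mg/L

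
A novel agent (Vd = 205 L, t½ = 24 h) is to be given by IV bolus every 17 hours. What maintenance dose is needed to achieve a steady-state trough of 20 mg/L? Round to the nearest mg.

τ/t½ = 17/24 ≈ 0.70833, so f = (1/2)^(17/24) ≈ 0.612027.
Cmin,ss = (D/Vd)·f/(1−f), so D = Cmin,ss·Vd·(1−f)/f.
D = 20 × 205 × (1−f)/f ≈ 20 × 205 × 0.63391 ≈ 2599.03 mg.

2599 mg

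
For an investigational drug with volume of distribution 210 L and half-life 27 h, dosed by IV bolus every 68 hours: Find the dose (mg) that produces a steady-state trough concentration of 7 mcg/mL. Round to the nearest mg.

τ/t½ = 68/27 ≈ 2.5185, so f = (1/2)^(68/27) ≈ 0.174522.
Cmin,ss = (D/Vd)·f/(1−f), so D = Cmin,ss·Vd·(1−f)/f.
D = 7 × 210 × (1−f)/f ≈ 7 × 210 × 4.72994 ≈ 6953.01 mg.

6953 mg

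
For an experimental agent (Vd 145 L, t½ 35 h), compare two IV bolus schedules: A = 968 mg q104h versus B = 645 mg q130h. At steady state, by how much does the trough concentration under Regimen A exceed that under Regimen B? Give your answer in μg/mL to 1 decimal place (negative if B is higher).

0.6 μg/mL

Regimen A: f = (1/2)^(104/35) ≈ 0.1275; Cmin,ss = (968/145)·f/(1−f) ≈ 0.976 μg/mL.
Regimen B: f = (1/2)^(130/35) ≈ 0.0762; Cmin,ss = (645/145)·f/(1−f) ≈ 0.367 μg/mL.
Difference ≈ 0.976 − 0.367 ≈ 0.609 μg/mL.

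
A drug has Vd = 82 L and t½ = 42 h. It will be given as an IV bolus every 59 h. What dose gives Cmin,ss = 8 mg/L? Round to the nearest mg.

1081 mg

τ/t½ = 59/42 ≈ 1.4048, so f = (1/2)^(59/42) ≈ 0.377680.
Cmin,ss = (D/Vd)·f/(1−f), so D = Cmin,ss·Vd·(1−f)/f.
D = 8 × 82 × (1−f)/f ≈ 8 × 82 × 1.64774 ≈ 1080.92 mg.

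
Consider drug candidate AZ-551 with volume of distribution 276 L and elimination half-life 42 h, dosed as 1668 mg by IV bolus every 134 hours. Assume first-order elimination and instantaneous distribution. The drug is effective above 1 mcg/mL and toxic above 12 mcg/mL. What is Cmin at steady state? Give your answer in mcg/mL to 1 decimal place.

0.7 mcg/mL

τ/t½ = 134/42 ≈ 3.1905, so fraction remaining f = (1/2)^(134/42) ≈ 0.1095.
Accumulation ratio R = 1/(1 − f) ≈ 1/0.8905 ≈ 1.1230.
Each bolus raises the concentration by D/Vd = 1668/276 ≈ 6.043 mcg/mL.
Cmax,ss = C₀/(1 − f) ≈ 6.043/0.8905 ≈ 6.786 mcg/mL.
Steady-state trough Cmin,ss = Cmax,ss·f ≈ 6.786 × 0.1095 ≈ 0.743 mcg/mL.
Trough 0.7 mcg/mL vs MEC 1 mcg/mL: subtherapeutic.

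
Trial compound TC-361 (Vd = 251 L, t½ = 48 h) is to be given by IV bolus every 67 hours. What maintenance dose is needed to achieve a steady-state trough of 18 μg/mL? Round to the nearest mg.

τ/t½ = 67/48 ≈ 1.3958, so f = (1/2)^(67/48) ≈ 0.380025.
Cmin,ss = (D/Vd)·f/(1−f), so D = Cmin,ss·Vd·(1−f)/f.
D = 18 × 251 × (1−f)/f ≈ 18 × 251 × 1.63141 ≈ 7370.71 mg.

7371 mg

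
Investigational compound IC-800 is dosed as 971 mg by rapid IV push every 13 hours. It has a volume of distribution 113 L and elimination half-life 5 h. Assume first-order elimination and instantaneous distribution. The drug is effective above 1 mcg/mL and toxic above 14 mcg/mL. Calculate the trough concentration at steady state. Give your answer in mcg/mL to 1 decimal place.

1.7 mcg/mL

Over one 13-h interval, 13/5 ≈ 2.6 half-lives elapse, leaving f ≈ 0.1649 of each dose.
Accumulation ratio R = 1/(1 − f) ≈ 1/0.8351 ≈ 1.1975.
Single-dose peak C₀ = D/Vd = 971/113 ≈ 8.593 mcg/mL.
Cmax,ss = C₀/(1 − f) ≈ 8.593/0.8351 ≈ 10.290 mcg/mL.
Steady-state trough Cmin,ss = Cmax,ss·f ≈ 10.290 × 0.1649 ≈ 1.697 mcg/mL.
Trough 1.7 mcg/mL vs MEC 1 mcg/mL: adequate.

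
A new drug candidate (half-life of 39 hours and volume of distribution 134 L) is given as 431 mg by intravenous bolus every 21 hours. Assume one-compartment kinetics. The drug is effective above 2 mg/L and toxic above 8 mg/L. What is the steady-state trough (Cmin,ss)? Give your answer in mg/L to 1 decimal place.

7.1 mg/L

k = ln2/t½ = ln2/39 ≈ 0.017773 h⁻¹; fraction remaining f = e^(−kτ) = e^(−0.017773×21) ≈ 0.6885.
Accumulation ratio R = 1/(1 − f) ≈ 1/0.3115 ≈ 3.2103.
Single-dose peak C₀ = D/Vd = 431/134 ≈ 3.216 mg/L.
Cmax,ss = C₀/(1 − f) ≈ 3.216/0.3115 ≈ 10.324 mg/L.
One interval later, Cmin,ss = Cmax,ss·e^(−kτ) ≈ 10.324 × 0.6885 ≈ 7.108 mg/L.
Trough 7.1 mg/L vs MEC 2 mg/L: adequate.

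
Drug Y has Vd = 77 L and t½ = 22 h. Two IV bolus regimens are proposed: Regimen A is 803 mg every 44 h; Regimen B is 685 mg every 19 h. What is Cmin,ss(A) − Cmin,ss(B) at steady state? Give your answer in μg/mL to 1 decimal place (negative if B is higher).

-7.4 μg/mL

Regimen A: f = (1/2)^(44/22) ≈ 0.2500; Cmin,ss = (803/77)·f/(1−f) ≈ 3.476 μg/mL.
Regimen B: f = (1/2)^(19/22) ≈ 0.5496; Cmin,ss = (685/77)·f/(1−f) ≈ 10.855 μg/mL.
Difference ≈ 3.476 − 10.855 ≈ -7.379 μg/mL.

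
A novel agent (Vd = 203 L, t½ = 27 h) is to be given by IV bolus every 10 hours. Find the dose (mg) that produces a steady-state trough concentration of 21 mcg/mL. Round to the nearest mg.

1248 mg

τ/t½ = 10/27 ≈ 0.37037, so f = (1/2)^(10/27) ≈ 0.773584.
Cmin,ss = (D/Vd)·f/(1−f), so D = Cmin,ss·Vd·(1−f)/f.
D = 21 × 203 × (1−f)/f ≈ 21 × 203 × 0.29268 ≈ 1247.69 mg.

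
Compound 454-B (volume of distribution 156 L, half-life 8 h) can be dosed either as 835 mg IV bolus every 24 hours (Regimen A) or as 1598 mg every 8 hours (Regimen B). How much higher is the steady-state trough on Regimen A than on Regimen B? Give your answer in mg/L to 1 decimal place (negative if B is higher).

-9.5 mg/L

Regimen A: f = (1/2)^(24/8) ≈ 0.1250; Cmin,ss = (835/156)·f/(1−f) ≈ 0.765 mg/L.
Regimen B: f = (1/2)^(8/8) ≈ 0.5000; Cmin,ss = (1598/156)·f/(1−f) ≈ 10.244 mg/L.
Difference ≈ 0.765 − 10.244 ≈ -9.479 mg/L.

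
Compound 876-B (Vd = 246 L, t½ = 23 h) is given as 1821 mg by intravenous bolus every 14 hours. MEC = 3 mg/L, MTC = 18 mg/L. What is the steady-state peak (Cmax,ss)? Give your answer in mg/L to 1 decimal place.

21.5 mg/L

Over one 14-h interval, 14/23 ≈ 0.6087 half-lives elapse, leaving f ≈ 0.6558 of each dose.
At steady state, accumulation factor R = 1/(1 − e^(−kτ)) ≈ 2.9053.
Single-dose peak C₀ = D/Vd = 1821/246 ≈ 7.402 mg/L.
Steady-state peak Cmax,ss = C₀·R ≈ 7.402 × 2.9053 ≈ 21.505 mg/L.
Peak 21.5 mg/L vs MTC 18 mg/L: exceeds toxic threshold.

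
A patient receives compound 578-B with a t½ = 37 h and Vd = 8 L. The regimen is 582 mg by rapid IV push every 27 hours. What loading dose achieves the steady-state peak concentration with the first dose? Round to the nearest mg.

f = (1/2)^(27/37) ≈ 0.603017; accumulation ratio R = 1/(1−f) ≈ 2.51900.
Loading dose to hit Cmax,ss on first dose: D_load = D_maint·R ≈ 582 × 2.51900 ≈ 1466.06 mg.

1466 mg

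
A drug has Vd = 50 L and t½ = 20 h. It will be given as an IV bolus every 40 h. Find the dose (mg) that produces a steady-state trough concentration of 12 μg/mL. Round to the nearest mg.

τ/t½ = 40/20 ≈ 2, so f = (1/2)^(40/20) ≈ 0.250000.
Cmin,ss = (D/Vd)·f/(1−f), so D = Cmin,ss·Vd·(1−f)/f.
D = 12 × 50 × (1−f)/f ≈ 12 × 50 × 3.00000 ≈ 1800.00 mg.

1800 mg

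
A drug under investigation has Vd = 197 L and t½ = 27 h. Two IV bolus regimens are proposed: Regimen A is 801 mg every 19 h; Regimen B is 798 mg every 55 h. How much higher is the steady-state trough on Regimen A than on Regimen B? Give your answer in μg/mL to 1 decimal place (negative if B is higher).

5.2 μg/mL

Regimen A: f = (1/2)^(19/27) ≈ 0.6140; Cmin,ss = (801/197)·f/(1−f) ≈ 6.468 μg/mL.
Regimen B: f = (1/2)^(55/27) ≈ 0.2437; Cmin,ss = (798/197)·f/(1−f) ≈ 1.305 μg/mL.
Difference ≈ 6.468 − 1.305 ≈ 5.163 μg/mL.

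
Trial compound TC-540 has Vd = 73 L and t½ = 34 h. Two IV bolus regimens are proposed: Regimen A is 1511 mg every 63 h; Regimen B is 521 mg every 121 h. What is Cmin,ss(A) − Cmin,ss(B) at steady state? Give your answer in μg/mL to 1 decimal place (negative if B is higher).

7.3 μg/mL

Regimen A: f = (1/2)^(63/34) ≈ 0.2768; Cmin,ss = (1511/73)·f/(1−f) ≈ 7.922 μg/mL.
Regimen B: f = (1/2)^(121/34) ≈ 0.0849; Cmin,ss = (521/73)·f/(1−f) ≈ 0.662 μg/mL.
Difference ≈ 7.922 − 0.662 ≈ 7.260 μg/mL.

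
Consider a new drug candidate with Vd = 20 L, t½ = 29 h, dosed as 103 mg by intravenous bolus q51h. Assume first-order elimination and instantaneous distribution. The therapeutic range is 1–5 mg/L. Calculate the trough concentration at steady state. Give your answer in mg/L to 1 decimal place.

2.2 mg/L

k = ln2/t½ = ln2/29 ≈ 0.023902 h⁻¹; fraction remaining f = e^(−kτ) = e^(−0.023902×51) ≈ 0.2955.
Single-dose peak C₀ = D/Vd = 103/20 ≈ 5.150 mg/L.
Steady-state trough Cmin,ss = C₀·f/(1−f) ≈ 5.150 × 0.2955/0.7045 ≈ 2.160 mg/L.
Trough 2.2 mg/L vs MEC 1 mg/L: adequate.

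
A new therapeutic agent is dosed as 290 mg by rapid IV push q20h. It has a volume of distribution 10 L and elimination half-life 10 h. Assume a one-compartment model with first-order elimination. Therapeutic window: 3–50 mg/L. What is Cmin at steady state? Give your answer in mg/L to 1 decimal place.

9.7 mg/L

τ = 20 h = 2 half-lives, so f = (1/2)^2 = 0.25.
Accumulation ratio R = 1/(1 − f) = 1/0.75 = 4/3.
Single-dose peak C₀ = D/Vd = 290/10 = 29 mg/L.
Steady-state peak Cmax,ss = C₀·R = 29 × 4/3 ≈ 38.667 mg/L.
Steady-state trough Cmin,ss = Cmax,ss·f ≈ 38.667 × 0.25 ≈ 9.667 mg/L.
Trough 9.7 mg/L vs MEC 3 mg/L: adequate.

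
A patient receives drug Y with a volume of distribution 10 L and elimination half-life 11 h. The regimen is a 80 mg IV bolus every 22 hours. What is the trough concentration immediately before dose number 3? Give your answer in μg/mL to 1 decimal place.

f = (1/2)^(τ/t½) = (1/2)^(22/11) ≈ 0.2500.
C₀ = D/Vd = 80/10 ≈ 8.000 μg/mL.
Before the 3rd dose, 2 doses have been given. Superposition: Cmin = C₀·(f + f²).
≈ 8.000 × (0.2500 + 0.0625) ≈ 8.000 × 0.3125 ≈ 2.500 μg/mL.

2.5 μg/mL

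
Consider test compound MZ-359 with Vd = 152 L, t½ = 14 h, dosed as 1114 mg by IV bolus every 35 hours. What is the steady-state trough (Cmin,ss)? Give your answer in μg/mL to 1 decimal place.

Over one 35-h interval, 35/14 ≈ 2.5 half-lives elapse, leaving f ≈ 0.1768 of each dose.
At steady state, accumulation factor R = 1/(1 − e^(−kτ)) ≈ 1.2148.
Each bolus raises the concentration by D/Vd = 1114/152 ≈ 7.329 μg/mL.
Cmax,ss = C₀/(1 − f) ≈ 7.329/0.8232 ≈ 8.903 μg/mL.
Steady-state trough Cmin,ss = Cmax,ss·f ≈ 8.903 × 0.1768 ≈ 1.574 μg/mL.

1.6 μg/mL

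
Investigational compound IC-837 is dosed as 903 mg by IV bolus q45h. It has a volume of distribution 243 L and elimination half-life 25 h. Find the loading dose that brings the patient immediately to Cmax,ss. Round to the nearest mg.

f = (1/2)^(45/25) ≈ 0.287175; accumulation ratio R = 1/(1−f) ≈ 1.40287.
Loading dose to hit Cmax,ss on first dose: D_load = D_maint·R ≈ 903 × 1.40287 ≈ 1266.79 mg.

1267 mg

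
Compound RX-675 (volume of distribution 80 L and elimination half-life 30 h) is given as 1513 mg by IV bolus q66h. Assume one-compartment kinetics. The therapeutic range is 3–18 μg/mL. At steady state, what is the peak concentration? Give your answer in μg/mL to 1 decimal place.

24.2 μg/mL

τ/t½ = 66/30 ≈ 2.2, so fraction remaining f = (1/2)^(66/30) ≈ 0.2176.
At steady state, accumulation factor R = 1/(1 − e^(−kτ)) ≈ 1.2781.
Each bolus raises the concentration by D/Vd = 1513/80 ≈ 18.913 μg/mL.
Steady-state peak Cmax,ss = C₀·R ≈ 18.913 × 1.2781 ≈ 24.173 μg/mL.
Peak 24.2 μg/mL vs MTC 18 μg/mL: exceeds toxic threshold.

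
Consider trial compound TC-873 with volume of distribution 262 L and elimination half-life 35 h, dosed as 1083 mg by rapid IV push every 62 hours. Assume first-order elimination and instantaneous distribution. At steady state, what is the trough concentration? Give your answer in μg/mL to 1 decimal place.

k = ln2/t½ = ln2/35 ≈ 0.019804 h⁻¹; fraction remaining f = e^(−kτ) = e^(−0.019804×62) ≈ 0.2929.
Each bolus raises the concentration by D/Vd = 1083/262 ≈ 4.134 μg/mL.
Steady-state trough Cmin,ss = C₀·f/(1−f) ≈ 4.134 × 0.2929/0.7071 ≈ 1.712 μg/mL.

1.7 μg/mL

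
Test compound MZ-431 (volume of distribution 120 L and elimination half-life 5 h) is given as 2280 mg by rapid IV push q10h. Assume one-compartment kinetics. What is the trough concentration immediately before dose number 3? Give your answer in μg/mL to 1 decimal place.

f = (1/2)^(τ/t½) = (1/2)^(10/5) ≈ 0.2500.
C₀ = D/Vd = 2280/120 ≈ 19.000 μg/mL.
Before the 3rd dose, 2 doses have been given. Superposition: Cmin = C₀·(f + f²).
≈ 19.000 × (0.2500 + 0.0625) ≈ 19.000 × 0.3125 ≈ 5.938 μg/mL.

5.9 μg/mL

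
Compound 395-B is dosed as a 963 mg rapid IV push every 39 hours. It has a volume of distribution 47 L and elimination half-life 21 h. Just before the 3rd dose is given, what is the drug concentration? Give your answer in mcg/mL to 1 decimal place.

f = (1/2)^(τ/t½) = (1/2)^(39/21) ≈ 0.2760.
C₀ = D/Vd = 963/47 ≈ 20.489 mcg/mL.
Before the 3rd dose, 2 doses have been given. Superposition: Cmin = C₀·(f + f²).
≈ 20.489 × (0.2760 + 0.0762) ≈ 20.489 × 0.3522 ≈ 7.216 mcg/mL.

7.2 mcg/mL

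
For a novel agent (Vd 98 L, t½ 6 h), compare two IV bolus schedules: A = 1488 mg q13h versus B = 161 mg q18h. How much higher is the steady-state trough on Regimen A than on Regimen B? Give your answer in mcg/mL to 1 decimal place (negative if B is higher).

Regimen A: f = (1/2)^(13/6) ≈ 0.2227; Cmin,ss = (1488/98)·f/(1−f) ≈ 4.350 mcg/mL.
Regimen B: f = (1/2)^(18/6) ≈ 0.1250; Cmin,ss = (161/98)·f/(1−f) ≈ 0.235 mcg/mL.
Difference ≈ 4.350 − 0.235 ≈ 4.115 mcg/mL.

4.1 mcg/mL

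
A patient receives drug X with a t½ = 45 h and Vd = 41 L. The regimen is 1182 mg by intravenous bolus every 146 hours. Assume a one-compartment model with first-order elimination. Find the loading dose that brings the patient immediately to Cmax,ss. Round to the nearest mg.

f = (1/2)^(146/45) ≈ 0.105518; accumulation ratio R = 1/(1−f) ≈ 1.11797.
Loading dose to hit Cmax,ss on first dose: D_load = D_maint·R ≈ 1182 × 1.11797 ≈ 1321.44 mg.

1321 mg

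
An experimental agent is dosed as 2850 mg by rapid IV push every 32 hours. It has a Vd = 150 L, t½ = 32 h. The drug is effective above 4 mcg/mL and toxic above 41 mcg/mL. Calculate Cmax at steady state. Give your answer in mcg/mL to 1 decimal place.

τ = 32 h = 1 half-life, so f = (1/2)^1 = 0.5.
Accumulation ratio R = 1/(1 − f) = 1/0.5 = 2/1.
Single-dose peak C₀ = D/Vd = 2850/150 = 19 mcg/mL.
Steady-state peak Cmax,ss = C₀·R = 19 × 2/1 ≈ 38.000 mcg/mL.
Peak 38.0 mcg/mL vs MTC 41 mcg/mL: below toxic threshold.

38.0 mcg/mL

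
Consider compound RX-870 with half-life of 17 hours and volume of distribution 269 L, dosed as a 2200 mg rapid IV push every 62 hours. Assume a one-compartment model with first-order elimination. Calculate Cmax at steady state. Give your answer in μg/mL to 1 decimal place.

8.9 μg/mL

τ/t½ = 62/17 ≈ 3.6471, so fraction remaining f = (1/2)^(62/17) ≈ 0.0798.
Accumulation ratio R = 1/(1 − f) ≈ 1/0.9202 ≈ 1.0867.
Each bolus raises the concentration by D/Vd = 2200/269 ≈ 8.178 μg/mL.
Steady-state peak Cmax,ss = C₀·R ≈ 8.178 × 1.0867 ≈ 8.887 μg/mL.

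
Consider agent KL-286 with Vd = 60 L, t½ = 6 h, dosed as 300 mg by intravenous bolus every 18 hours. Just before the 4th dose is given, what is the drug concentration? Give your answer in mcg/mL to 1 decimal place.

0.7 mcg/mL

f = (1/2)^(τ/t½) = (1/2)^(18/6) ≈ 0.1250.
C₀ = D/Vd = 300/60 ≈ 5.000 mcg/mL.
Before the 4th dose, 3 doses have been given. Superposition: Cmin = C₀·(f + f² + … + f^3).
≈ 5.000 × (0.1250 + 0.0156 + 0.0020) ≈ 5.000 × 0.1426 ≈ 0.713 mcg/mL.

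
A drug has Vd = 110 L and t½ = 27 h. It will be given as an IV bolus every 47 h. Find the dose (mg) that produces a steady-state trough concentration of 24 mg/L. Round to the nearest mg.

6183 mg

τ/t½ = 47/27 ≈ 1.7407, so f = (1/2)^(47/27) ≈ 0.299216.
Cmin,ss = (D/Vd)·f/(1−f), so D = Cmin,ss·Vd·(1−f)/f.
D = 24 × 110 × (1−f)/f ≈ 24 × 110 × 2.34207 ≈ 6183.06 mg.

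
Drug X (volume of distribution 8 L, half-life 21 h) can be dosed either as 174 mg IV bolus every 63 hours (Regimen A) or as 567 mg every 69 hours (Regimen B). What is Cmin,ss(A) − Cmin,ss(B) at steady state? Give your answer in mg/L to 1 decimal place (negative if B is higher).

Regimen A: f = (1/2)^(63/21) ≈ 0.1250; Cmin,ss = (174/8)·f/(1−f) ≈ 3.107 mg/L.
Regimen B: f = (1/2)^(69/21) ≈ 0.1025; Cmin,ss = (567/8)·f/(1−f) ≈ 8.094 mg/L.
Difference ≈ 3.107 − 8.094 ≈ -4.987 mg/L.

-5.0 mg/L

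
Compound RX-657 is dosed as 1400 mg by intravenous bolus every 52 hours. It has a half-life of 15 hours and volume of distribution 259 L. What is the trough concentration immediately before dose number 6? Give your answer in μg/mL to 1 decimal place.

0.5 μg/mL

f = (1/2)^(τ/t½) = (1/2)^(52/15) ≈ 0.0905.
C₀ = D/Vd = 1400/259 ≈ 5.405 μg/mL.
Before the 6th dose, 5 doses have been given. Superposition: Cmin = C₀·(f + f² + … + f^5).
≈ 5.405 × (0.0905 + 0.0082 + 0.0007 + 0.0001 + 0.0000) ≈ 5.405 × 0.0995 ≈ 0.538 μg/mL.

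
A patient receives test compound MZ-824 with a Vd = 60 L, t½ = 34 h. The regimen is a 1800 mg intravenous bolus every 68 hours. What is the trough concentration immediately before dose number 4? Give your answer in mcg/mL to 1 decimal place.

f = (1/2)^(τ/t½) = (1/2)^(68/34) ≈ 0.2500.
C₀ = D/Vd = 1800/60 ≈ 30.000 mcg/mL.
Before the 4th dose, 3 doses have been given. Superposition: Cmin = C₀·(f + f² + … + f^3).
≈ 30.000 × (0.2500 + 0.0625 + 0.0156) ≈ 30.000 × 0.3281 ≈ 9.843 mcg/mL.

9.8 mcg/mL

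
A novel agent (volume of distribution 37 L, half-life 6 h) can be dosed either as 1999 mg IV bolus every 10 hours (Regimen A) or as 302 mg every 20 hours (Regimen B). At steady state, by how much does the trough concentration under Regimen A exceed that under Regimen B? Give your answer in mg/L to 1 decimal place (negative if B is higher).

Regimen A: f = (1/2)^(10/6) ≈ 0.3150; Cmin,ss = (1999/37)·f/(1−f) ≈ 24.845 mg/L.
Regimen B: f = (1/2)^(20/6) ≈ 0.0992; Cmin,ss = (302/37)·f/(1−f) ≈ 0.899 mg/L.
Difference ≈ 24.845 − 0.899 ≈ 23.946 mg/L.

23.9 mg/L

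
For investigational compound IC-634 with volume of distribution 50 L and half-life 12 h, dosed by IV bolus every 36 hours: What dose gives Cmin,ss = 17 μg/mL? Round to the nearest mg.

5950 mg

τ/t½ = 36/12 ≈ 3, so f = (1/2)^(36/12) ≈ 0.125000.
Cmin,ss = (D/Vd)·f/(1−f), so D = Cmin,ss·Vd·(1−f)/f.
D = 17 × 50 × (1−f)/f ≈ 17 × 50 × 7.00000 ≈ 5950.00 mg.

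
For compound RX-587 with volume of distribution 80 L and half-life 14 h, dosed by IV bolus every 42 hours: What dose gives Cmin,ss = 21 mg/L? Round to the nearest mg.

τ/t½ = 42/14 ≈ 3, so f = (1/2)^(42/14) ≈ 0.125000.
Cmin,ss = (D/Vd)·f/(1−f), so D = Cmin,ss·Vd·(1−f)/f.
D = 21 × 80 × (1−f)/f ≈ 21 × 80 × 7.00000 ≈ 11760.00 mg.

11760 mg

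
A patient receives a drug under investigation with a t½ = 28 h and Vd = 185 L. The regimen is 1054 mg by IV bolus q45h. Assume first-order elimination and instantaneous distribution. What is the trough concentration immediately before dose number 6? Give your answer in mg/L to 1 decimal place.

f = (1/2)^(τ/t½) = (1/2)^(45/28) ≈ 0.3282.
C₀ = D/Vd = 1054/185 ≈ 5.697 mg/L.
Before the 6th dose, 5 doses have been given. Superposition: Cmin = C₀·(f + f² + … + f^5).
≈ 5.697 × (0.3282 + 0.1077 + 0.0354 + 0.0116 + 0.0038) ≈ 5.697 × 0.4867 ≈ 2.773 mg/L.

2.8 mg/L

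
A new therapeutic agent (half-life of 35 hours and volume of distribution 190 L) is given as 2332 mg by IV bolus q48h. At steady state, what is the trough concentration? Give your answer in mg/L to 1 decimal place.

k = ln2/t½ = ln2/35 ≈ 0.019804 h⁻¹; fraction remaining f = e^(−kτ) = e^(−0.019804×48) ≈ 0.3865.
Each bolus raises the concentration by D/Vd = 2332/190 ≈ 12.274 mg/L.
Steady-state trough Cmin,ss = C₀·f/(1−f) ≈ 12.274 × 0.3865/0.6135 ≈ 7.733 mg/L.

7.7 mg/L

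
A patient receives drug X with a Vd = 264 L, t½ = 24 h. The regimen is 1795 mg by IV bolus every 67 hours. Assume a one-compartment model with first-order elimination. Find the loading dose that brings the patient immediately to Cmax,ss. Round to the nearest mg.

2098 mg

f = (1/2)^(67/24) ≈ 0.144419; accumulation ratio R = 1/(1−f) ≈ 1.16880.
Loading dose to hit Cmax,ss on first dose: D_load = D_maint·R ≈ 1795 × 1.16880 ≈ 2098.00 mg.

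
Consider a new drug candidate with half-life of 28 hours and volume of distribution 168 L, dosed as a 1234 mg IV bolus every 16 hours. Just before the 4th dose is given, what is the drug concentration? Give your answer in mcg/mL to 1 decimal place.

f = (1/2)^(τ/t½) = (1/2)^(16/28) ≈ 0.6730.
C₀ = D/Vd = 1234/168 ≈ 7.345 mcg/mL.
Before the 4th dose, 3 doses have been given. Superposition: Cmin = C₀·(f + f² + … + f^3).
≈ 7.345 × (0.6730 + 0.4529 + 0.3048) ≈ 7.345 × 1.4307 ≈ 10.508 mcg/mL.

10.5 mcg/mL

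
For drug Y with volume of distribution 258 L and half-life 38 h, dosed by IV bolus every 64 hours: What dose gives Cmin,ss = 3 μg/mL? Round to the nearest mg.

τ/t½ = 64/38 ≈ 1.6842, so f = (1/2)^(64/38) ≈ 0.311173.
Cmin,ss = (D/Vd)·f/(1−f), so D = Cmin,ss·Vd·(1−f)/f.
D = 3 × 258 × (1−f)/f ≈ 3 × 258 × 2.21365 ≈ 1713.37 mg.

1713 mg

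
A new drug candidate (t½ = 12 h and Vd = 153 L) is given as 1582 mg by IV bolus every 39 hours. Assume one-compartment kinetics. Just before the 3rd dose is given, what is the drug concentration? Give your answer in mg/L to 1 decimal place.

f = (1/2)^(τ/t½) = (1/2)^(39/12) ≈ 0.1051.
C₀ = D/Vd = 1582/153 ≈ 10.340 mg/L.
Before the 3rd dose, 2 doses have been given. Superposition: Cmin = C₀·(f + f²).
≈ 10.340 × (0.1051 + 0.0110) ≈ 10.340 × 0.1161 ≈ 1.200 mg/L.

1.2 mg/L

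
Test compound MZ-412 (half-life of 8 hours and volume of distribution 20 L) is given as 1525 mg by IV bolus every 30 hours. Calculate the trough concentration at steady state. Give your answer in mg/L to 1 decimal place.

τ/t½ = 30/8 ≈ 3.75, so fraction remaining f = (1/2)^(30/8) ≈ 0.0743.
At steady state, accumulation factor R = 1/(1 − e^(−kτ)) ≈ 1.0803.
Single-dose peak C₀ = D/Vd = 1525/20 ≈ 76.250 mg/L.
Cmax,ss = C₀/(1 − f) ≈ 76.250/0.9257 ≈ 82.370 mg/L.
Steady-state trough Cmin,ss = Cmax,ss·f ≈ 82.370 × 0.0743 ≈ 6.120 mg/L.

6.1 mg/L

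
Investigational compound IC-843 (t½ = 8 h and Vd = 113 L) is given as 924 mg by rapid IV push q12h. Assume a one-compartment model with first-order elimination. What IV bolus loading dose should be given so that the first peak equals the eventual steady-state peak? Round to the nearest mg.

f = (1/2)^(12/8) ≈ 0.353553; accumulation ratio R = 1/(1−f) ≈ 1.54692.
Loading dose to hit Cmax,ss on first dose: D_load = D_maint·R ≈ 924 × 1.54692 ≈ 1429.35 mg.

1429 mg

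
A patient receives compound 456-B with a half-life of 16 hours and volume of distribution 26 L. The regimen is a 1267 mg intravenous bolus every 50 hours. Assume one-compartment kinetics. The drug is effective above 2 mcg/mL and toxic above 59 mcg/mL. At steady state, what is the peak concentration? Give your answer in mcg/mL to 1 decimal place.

55.0 mcg/mL

Over one 50-h interval, 50/16 ≈ 3.125 half-lives elapse, leaving f ≈ 0.1146 of each dose.
Accumulation ratio R = 1/(1 − f) ≈ 1/0.8854 ≈ 1.1294.
Single-dose peak C₀ = D/Vd = 1267/26 ≈ 48.731 mcg/mL.
Steady-state peak Cmax,ss = C₀·R ≈ 48.731 × 1.1294 ≈ 55.037 mcg/mL.
Peak 55.0 mcg/mL vs MTC 59 mcg/mL: below toxic threshold.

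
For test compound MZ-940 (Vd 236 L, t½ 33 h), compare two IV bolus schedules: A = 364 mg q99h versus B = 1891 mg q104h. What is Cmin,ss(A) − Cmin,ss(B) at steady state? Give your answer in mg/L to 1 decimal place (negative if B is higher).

-0.8 mg/L

Regimen A: f = (1/2)^(99/33) ≈ 0.1250; Cmin,ss = (364/236)·f/(1−f) ≈ 0.220 mg/L.
Regimen B: f = (1/2)^(104/33) ≈ 0.1125; Cmin,ss = (1891/236)·f/(1−f) ≈ 1.016 mg/L.
Difference ≈ 0.220 − 1.016 ≈ -0.796 mg/L.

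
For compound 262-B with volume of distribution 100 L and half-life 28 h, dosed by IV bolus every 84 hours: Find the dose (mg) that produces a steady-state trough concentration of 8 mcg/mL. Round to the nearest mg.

τ/t½ = 84/28 ≈ 3, so f = (1/2)^(84/28) ≈ 0.125000.
Cmin,ss = (D/Vd)·f/(1−f), so D = Cmin,ss·Vd·(1−f)/f.
D = 8 × 100 × (1−f)/f ≈ 8 × 100 × 7.00000 ≈ 5600.00 mg.

5600 mg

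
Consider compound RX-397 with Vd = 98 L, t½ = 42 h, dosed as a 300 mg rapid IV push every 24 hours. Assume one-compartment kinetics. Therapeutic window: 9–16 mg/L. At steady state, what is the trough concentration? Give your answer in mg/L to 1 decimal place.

Over one 24-h interval, 24/42 ≈ 0.57143 half-lives elapse, leaving f ≈ 0.6730 of each dose.
Each bolus raises the concentration by D/Vd = 300/98 ≈ 3.061 mg/L.
Steady-state trough Cmin,ss = C₀·f/(1−f) ≈ 3.061 × 0.6730/0.3270 ≈ 6.300 mg/L.
Trough 6.3 mg/L vs MEC 9 mg/L: subtherapeutic.

6.3 mg/L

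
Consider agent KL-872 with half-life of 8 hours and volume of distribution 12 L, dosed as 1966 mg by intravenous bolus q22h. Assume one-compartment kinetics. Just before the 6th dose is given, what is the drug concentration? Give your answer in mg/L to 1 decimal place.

28.6 mg/L

f = (1/2)^(τ/t½) = (1/2)^(22/8) ≈ 0.1487.
C₀ = D/Vd = 1966/12 ≈ 163.833 mg/L.
Before the 6th dose, 5 doses have been given. Superposition: Cmin = C₀·(f + f² + … + f^5).
≈ 163.833 × (0.1487 + 0.0221 + 0.0033 + 0.0005 + 0.0001) ≈ 163.833 × 0.1747 ≈ 28.622 mg/L.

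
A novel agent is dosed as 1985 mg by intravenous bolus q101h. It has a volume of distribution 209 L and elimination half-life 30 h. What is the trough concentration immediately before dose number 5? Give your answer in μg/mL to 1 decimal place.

f = (1/2)^(τ/t½) = (1/2)^(101/30) ≈ 0.0969.
C₀ = D/Vd = 1985/209 ≈ 9.498 μg/mL.
Before the 5th dose, 4 doses have been given. Superposition: Cmin = C₀·(f + f² + … + f^4).
≈ 9.498 × (0.0969 + 0.0094 + 0.0009 + 0.0001) ≈ 9.498 × 0.1073 ≈ 1.019 μg/mL.

1.0 μg/mL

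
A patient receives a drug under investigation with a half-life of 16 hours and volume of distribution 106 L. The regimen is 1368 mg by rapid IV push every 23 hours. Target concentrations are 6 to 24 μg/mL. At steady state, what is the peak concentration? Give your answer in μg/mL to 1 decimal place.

20.5 μg/mL

k = ln2/t½ = ln2/16 ≈ 0.043322 h⁻¹; fraction remaining f = e^(−kτ) = e^(−0.043322×23) ≈ 0.3692.
Accumulation ratio R = 1/(1 − f) ≈ 1/0.6308 ≈ 1.5853.
Single-dose peak C₀ = D/Vd = 1368/106 ≈ 12.906 μg/mL.
Steady-state peak Cmax,ss = C₀·R ≈ 12.906 × 1.5853 ≈ 20.460 μg/mL.
Peak 20.5 μg/mL vs MTC 24 μg/mL: below toxic threshold.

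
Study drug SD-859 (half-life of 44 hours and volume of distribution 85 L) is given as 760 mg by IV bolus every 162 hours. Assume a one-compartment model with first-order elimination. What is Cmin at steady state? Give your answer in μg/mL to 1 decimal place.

0.8 μg/mL

k = ln2/t½ = ln2/44 ≈ 0.015753 h⁻¹; fraction remaining f = e^(−kτ) = e^(−0.015753×162) ≈ 0.0779.
Each bolus raises the concentration by D/Vd = 760/85 ≈ 8.941 μg/mL.
Steady-state trough Cmin,ss = C₀·f/(1−f) ≈ 8.941 × 0.0779/0.9221 ≈ 0.755 μg/mL.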